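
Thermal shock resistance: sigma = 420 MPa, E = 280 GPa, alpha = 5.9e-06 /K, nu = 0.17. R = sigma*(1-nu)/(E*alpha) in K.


R = 420*(1-0.17)/(280*1000*5.9e-06) = 211 K

211


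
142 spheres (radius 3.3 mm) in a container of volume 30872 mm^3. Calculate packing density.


V_sphere = 4/3*pi*3.3^3 = 150.5326 mm^3
Total V = 142*150.5326 = 21375.6292 mm^3
PD = 21375.6292 / 30872 = 0.692

0.692


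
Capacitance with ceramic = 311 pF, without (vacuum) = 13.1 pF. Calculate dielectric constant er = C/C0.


er = 311 / 13.1 = 23.74

23.74


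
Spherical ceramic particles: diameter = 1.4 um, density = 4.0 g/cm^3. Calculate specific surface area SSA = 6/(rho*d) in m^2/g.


SSA = 6 / (4.0 * 1.4) = 1.071 m^2/g

1.071


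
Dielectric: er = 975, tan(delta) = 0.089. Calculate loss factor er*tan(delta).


Loss = 975 * 0.089 = 86.775

86.775


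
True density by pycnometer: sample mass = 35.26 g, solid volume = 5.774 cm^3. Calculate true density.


TD = 35.26 / 5.774 = 6.107 g/cm^3

6.107


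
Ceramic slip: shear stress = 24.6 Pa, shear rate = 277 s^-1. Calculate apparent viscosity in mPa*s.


eta = tau/gamma * 1000 = 24.6/277 * 1000 = 88.8 mPa*s

88.8


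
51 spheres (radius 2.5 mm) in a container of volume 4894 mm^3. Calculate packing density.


V_sphere = 4/3*pi*2.5^3 = 65.4498 mm^3
Total V = 51*65.4498 = 3337.9398 mm^3
PD = 3337.9398 / 4894 = 0.682

0.682


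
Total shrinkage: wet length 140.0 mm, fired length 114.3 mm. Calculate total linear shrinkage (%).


TS = (140.0 - 114.3) / 140.0 * 100 = 18.36%

18.36


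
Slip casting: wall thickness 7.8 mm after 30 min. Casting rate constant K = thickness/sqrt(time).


K = 7.8 / sqrt(30) = 7.8 / 5.4772 = 1.424 mm/min^0.5

1.424


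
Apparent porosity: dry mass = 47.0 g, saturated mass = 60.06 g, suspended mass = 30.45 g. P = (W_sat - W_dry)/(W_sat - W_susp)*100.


P = (60.06 - 47.0) / (60.06 - 30.45) * 100 = 13.06 / 29.61 * 100 = 44.1%

44.1


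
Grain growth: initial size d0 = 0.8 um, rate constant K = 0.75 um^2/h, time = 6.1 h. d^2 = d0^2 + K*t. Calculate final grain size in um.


d^2 = 0.8^2 + 0.75*6.1 = 5.215
d = sqrt(5.215) = 2.28 um

2.28


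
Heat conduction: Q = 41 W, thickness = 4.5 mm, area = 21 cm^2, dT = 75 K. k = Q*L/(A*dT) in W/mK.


k = 41*4.5/1000/(21/10000*75) = 1.17 W/mK

1.17


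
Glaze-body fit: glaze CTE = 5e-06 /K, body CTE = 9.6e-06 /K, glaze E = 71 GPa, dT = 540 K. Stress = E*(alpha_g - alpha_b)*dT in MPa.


Stress = 71*1000*(5e-06 - 9.6e-06)*540 = -176.4 MPa

-176.4


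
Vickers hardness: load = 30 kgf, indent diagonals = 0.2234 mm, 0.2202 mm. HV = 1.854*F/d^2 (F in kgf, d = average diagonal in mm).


d_avg = (0.2234+0.2202)/2 = 0.2218 mm
HV = 1.854*30/0.2218^2 = 1131

1131


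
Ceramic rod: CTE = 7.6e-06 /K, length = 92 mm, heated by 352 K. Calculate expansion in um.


dL = 7.6e-06 * 92 * 352 * 1000 = 246.118 um

246.118


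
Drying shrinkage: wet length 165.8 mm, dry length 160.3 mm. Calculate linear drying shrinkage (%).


DS = (165.8 - 160.3) / 165.8 * 100 = 3.32%

3.32


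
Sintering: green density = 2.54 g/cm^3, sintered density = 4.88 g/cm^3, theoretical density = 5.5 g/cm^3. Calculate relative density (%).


Relative = 4.88 / 5.5 * 100 = 88.7%

88.7


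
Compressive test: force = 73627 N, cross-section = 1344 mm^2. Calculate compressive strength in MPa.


CS = 73627 / 1344 = 54.8 MPa

54.8


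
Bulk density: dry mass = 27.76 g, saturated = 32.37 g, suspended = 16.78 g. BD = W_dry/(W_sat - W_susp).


BD = 27.76 / (32.37 - 16.78) = 27.76 / 15.59 = 1.781 g/cm^3

1.781


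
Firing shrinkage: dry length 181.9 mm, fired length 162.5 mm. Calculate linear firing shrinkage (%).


FS = (181.9 - 162.5) / 181.9 * 100 = 10.67%

10.67


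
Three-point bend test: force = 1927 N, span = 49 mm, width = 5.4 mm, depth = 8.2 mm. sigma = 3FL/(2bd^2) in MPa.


sigma = 3*1927*49/(2*5.4*8.2^2) = 390.1 MPa

390.1


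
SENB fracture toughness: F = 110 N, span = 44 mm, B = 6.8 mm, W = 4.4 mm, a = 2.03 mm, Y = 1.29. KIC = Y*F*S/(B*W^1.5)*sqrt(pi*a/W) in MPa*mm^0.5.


KIC = 1.29*110*44/(6.8*4.4^1.5)*sqrt(pi*2.03/4.4) = 119.77

119.77


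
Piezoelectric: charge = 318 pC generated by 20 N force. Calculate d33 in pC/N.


d33 = 318 / 20 = 15.9 pC/N

15.9


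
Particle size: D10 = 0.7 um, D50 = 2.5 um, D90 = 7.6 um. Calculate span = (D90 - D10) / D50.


Span = (7.6 - 0.7) / 2.5 = 6.9 / 2.5 = 2.76

2.76


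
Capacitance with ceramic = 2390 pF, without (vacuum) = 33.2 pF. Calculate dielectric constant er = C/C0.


er = 2390 / 33.2 = 71.99

71.99


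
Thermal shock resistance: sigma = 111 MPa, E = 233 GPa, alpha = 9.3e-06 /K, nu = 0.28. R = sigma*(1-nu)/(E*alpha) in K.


R = 111*(1-0.28)/(233*1000*9.3e-06) = 37 K

37


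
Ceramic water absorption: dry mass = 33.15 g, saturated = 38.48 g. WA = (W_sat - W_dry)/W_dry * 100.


WA = (38.48 - 33.15) / 33.15 * 100 = 16.08%

16.08


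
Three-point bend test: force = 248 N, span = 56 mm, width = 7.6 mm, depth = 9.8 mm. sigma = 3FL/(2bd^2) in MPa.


sigma = 3*248*56/(2*7.6*9.8^2) = 28.5 MPa

28.5


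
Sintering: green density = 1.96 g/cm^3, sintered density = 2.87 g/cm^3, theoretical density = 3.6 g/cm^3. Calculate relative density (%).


Relative = 2.87 / 3.6 * 100 = 79.7%

79.7


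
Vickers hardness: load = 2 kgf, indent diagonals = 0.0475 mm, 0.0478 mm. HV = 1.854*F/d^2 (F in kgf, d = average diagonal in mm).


d_avg = (0.0475+0.0478)/2 = 0.04765 mm
HV = 1.854*2/0.04765^2 = 1633

1633


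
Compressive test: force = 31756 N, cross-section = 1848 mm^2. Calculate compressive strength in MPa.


CS = 31756 / 1848 = 17.2 MPa

17.2


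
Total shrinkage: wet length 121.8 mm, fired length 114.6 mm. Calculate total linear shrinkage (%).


TS = (121.8 - 114.6) / 121.8 * 100 = 5.91%

5.91


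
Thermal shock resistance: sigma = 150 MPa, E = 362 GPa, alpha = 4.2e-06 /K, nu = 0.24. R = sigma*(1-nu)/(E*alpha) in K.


R = 150*(1-0.24)/(362*1000*4.2e-06) = 75 K

75


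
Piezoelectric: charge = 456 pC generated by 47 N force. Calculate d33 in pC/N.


d33 = 456 / 47 = 9.7 pC/N

9.7


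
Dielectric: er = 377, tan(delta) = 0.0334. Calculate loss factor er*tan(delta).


Loss = 377 * 0.0334 = 12.592

12.592


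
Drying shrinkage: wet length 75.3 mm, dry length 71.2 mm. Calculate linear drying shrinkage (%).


DS = (75.3 - 71.2) / 75.3 * 100 = 5.44%

5.44


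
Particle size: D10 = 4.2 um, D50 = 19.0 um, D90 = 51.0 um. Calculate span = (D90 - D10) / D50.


Span = (51.0 - 4.2) / 19.0 = 46.8 / 19.0 = 2.463

2.463


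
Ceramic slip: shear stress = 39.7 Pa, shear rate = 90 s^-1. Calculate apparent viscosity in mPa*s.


eta = tau/gamma * 1000 = 39.7/90 * 1000 = 441.1 mPa*s

441.1


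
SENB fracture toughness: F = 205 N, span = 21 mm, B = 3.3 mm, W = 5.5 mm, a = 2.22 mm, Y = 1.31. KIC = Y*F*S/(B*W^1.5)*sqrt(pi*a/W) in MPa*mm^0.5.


KIC = 1.31*205*21/(3.3*5.5^1.5)*sqrt(pi*2.22/5.5) = 149.2

149.2


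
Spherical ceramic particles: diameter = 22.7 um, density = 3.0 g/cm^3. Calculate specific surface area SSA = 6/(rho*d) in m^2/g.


SSA = 6 / (3.0 * 22.7) = 0.088 m^2/g

0.088


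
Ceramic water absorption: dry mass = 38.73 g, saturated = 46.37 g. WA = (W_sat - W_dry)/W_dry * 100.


WA = (46.37 - 38.73) / 38.73 * 100 = 19.73%

19.73


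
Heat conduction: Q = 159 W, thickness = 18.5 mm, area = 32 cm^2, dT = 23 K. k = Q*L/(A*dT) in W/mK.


k = 159*18.5/1000/(32/10000*23) = 39.97 W/mK

39.97


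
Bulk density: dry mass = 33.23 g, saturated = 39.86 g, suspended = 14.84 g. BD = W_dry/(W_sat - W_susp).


BD = 33.23 / (39.86 - 14.84) = 33.23 / 25.02 = 1.328 g/cm^3

1.328


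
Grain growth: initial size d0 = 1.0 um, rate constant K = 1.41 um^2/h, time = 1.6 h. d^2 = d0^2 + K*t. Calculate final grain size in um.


d^2 = 1.0^2 + 1.41*1.6 = 3.256
d = sqrt(3.256) = 1.8 um

1.8


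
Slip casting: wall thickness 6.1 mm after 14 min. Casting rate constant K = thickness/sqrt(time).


K = 6.1 / sqrt(14) = 6.1 / 3.7417 = 1.63 mm/min^0.5

1.63


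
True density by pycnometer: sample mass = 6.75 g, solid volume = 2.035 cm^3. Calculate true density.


TD = 6.75 / 2.035 = 3.317 g/cm^3

3.317


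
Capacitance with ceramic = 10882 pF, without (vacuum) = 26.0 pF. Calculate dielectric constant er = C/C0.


er = 10882 / 26.0 = 418.54

418.54


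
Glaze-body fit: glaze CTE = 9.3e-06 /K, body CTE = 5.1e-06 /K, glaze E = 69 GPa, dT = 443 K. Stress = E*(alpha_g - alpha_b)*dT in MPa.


Stress = 69*1000*(9.3e-06 - 5.1e-06)*443 = 128.4 MPa

128.4


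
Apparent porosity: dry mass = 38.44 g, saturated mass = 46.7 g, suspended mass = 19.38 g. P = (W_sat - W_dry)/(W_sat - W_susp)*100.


P = (46.7 - 38.44) / (46.7 - 19.38) * 100 = 8.26 / 27.32 * 100 = 30.2%

30.2


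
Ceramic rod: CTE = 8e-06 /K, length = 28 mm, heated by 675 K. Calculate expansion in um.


dL = 8e-06 * 28 * 675 * 1000 = 151.2 um

151.2


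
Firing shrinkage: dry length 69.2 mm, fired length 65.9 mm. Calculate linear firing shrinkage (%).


FS = (69.2 - 65.9) / 69.2 * 100 = 4.77%

4.77


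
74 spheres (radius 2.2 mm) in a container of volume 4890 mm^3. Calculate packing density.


V_sphere = 4/3*pi*2.2^3 = 44.6022 mm^3
Total V = 74*44.6022 = 3300.5628 mm^3
PD = 3300.5628 / 4890 = 0.675

0.675


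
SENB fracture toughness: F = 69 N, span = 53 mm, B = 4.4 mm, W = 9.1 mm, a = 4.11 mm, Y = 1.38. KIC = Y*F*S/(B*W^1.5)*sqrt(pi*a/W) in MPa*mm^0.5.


KIC = 1.38*69*53/(4.4*9.1^1.5)*sqrt(pi*4.11/9.1) = 49.77

49.77


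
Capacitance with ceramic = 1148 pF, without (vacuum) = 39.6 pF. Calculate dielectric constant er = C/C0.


er = 1148 / 39.6 = 28.99

28.99


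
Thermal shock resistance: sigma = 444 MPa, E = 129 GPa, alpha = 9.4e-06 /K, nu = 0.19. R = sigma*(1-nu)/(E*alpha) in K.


R = 444*(1-0.19)/(129*1000*9.4e-06) = 297 K

297


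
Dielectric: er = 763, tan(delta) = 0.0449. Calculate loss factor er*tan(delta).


Loss = 763 * 0.0449 = 34.259

34.259


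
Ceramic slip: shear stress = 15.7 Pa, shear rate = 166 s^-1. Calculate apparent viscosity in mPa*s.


eta = tau/gamma * 1000 = 15.7/166 * 1000 = 94.6 mPa*s

94.6


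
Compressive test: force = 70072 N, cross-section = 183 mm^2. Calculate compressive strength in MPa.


CS = 70072 / 183 = 382.9 MPa

382.9


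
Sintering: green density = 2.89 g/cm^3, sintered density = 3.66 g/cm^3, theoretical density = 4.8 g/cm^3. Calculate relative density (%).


Relative = 3.66 / 4.8 * 100 = 76.3%

76.3


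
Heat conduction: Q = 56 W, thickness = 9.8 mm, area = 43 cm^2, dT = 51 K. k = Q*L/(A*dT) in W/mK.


k = 56*9.8/1000/(43/10000*51) = 2.5 W/mK

2.5


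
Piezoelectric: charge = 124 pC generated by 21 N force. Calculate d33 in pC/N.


d33 = 124 / 21 = 5.9 pC/N

5.9


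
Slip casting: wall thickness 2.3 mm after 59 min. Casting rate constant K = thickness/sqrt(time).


K = 2.3 / sqrt(59) = 2.3 / 7.6811 = 0.299 mm/min^0.5

0.299


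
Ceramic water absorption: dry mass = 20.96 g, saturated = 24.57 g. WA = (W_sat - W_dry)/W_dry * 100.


WA = (24.57 - 20.96) / 20.96 * 100 = 17.22%

17.22


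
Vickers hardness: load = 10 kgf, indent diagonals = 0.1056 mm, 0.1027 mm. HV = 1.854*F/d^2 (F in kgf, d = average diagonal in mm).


d_avg = (0.1056+0.1027)/2 = 0.10415 mm
HV = 1.854*10/0.10415^2 = 1709

1709


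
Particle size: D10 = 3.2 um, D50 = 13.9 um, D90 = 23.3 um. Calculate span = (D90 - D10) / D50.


Span = (23.3 - 3.2) / 13.9 = 20.1 / 13.9 = 1.446

1.446


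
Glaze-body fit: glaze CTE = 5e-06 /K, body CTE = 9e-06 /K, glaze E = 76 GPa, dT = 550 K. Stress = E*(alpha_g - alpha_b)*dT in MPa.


Stress = 76*1000*(5e-06 - 9e-06)*550 = -167.2 MPa

-167.2


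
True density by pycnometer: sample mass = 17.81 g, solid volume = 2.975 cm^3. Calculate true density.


TD = 17.81 / 2.975 = 5.987 g/cm^3

5.987


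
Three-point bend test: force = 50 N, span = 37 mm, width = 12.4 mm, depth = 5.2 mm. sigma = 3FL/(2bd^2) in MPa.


sigma = 3*50*37/(2*12.4*5.2^2) = 8.3 MPa

8.3


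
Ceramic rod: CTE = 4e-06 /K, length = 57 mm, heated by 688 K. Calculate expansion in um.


dL = 4e-06 * 57 * 688 * 1000 = 156.864 um

156.864


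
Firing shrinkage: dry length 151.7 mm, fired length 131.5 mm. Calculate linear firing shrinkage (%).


FS = (151.7 - 131.5) / 151.7 * 100 = 13.32%

13.32


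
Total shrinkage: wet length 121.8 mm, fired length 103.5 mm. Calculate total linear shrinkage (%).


TS = (121.8 - 103.5) / 121.8 * 100 = 15.02%

15.02


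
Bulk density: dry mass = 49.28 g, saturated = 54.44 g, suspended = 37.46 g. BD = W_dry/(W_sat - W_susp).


BD = 49.28 / (54.44 - 37.46) = 49.28 / 16.98 = 2.902 g/cm^3

2.902


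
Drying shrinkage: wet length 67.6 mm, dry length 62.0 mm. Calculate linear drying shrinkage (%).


DS = (67.6 - 62.0) / 67.6 * 100 = 8.28%

8.28


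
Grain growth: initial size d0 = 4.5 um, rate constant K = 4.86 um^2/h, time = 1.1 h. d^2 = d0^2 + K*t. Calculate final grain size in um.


d^2 = 4.5^2 + 4.86*1.1 = 25.596
d = sqrt(25.596) = 5.06 um

5.06


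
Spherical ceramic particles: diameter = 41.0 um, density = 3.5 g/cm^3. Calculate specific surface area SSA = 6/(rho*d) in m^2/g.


SSA = 6 / (3.5 * 41.0) = 0.042 m^2/g

0.042


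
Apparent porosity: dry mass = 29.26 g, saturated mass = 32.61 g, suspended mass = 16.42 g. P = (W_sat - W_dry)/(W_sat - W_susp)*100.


P = (32.61 - 29.26) / (32.61 - 16.42) * 100 = 3.35 / 16.19 * 100 = 20.7%

20.7


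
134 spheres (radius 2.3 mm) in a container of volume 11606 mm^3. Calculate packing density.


V_sphere = 4/3*pi*2.3^3 = 50.965 mm^3
Total V = 134*50.965 = 6829.31 mm^3
PD = 6829.31 / 11606 = 0.588

0.588


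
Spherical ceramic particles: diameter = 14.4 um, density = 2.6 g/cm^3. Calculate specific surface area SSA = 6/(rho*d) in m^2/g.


SSA = 6 / (2.6 * 14.4) = 0.16 m^2/g

0.16


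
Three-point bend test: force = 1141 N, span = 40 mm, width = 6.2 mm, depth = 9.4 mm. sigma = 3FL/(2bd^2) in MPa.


sigma = 3*1141*40/(2*6.2*9.4^2) = 125.0 MPa

125.0


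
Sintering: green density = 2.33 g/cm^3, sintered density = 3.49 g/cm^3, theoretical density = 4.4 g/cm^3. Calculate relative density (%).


Relative = 3.49 / 4.4 * 100 = 79.3%

79.3


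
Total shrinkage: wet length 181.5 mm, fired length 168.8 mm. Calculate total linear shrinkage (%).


TS = (181.5 - 168.8) / 181.5 * 100 = 7.0%

7.0


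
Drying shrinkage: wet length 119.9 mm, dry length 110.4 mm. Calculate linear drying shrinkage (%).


DS = (119.9 - 110.4) / 119.9 * 100 = 7.92%

7.92


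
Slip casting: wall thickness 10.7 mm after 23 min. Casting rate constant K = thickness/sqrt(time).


K = 10.7 / sqrt(23) = 10.7 / 4.7958 = 2.231 mm/min^0.5

2.231


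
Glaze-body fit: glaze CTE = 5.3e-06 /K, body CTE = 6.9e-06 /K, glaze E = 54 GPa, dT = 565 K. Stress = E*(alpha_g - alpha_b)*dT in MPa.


Stress = 54*1000*(5.3e-06 - 6.9e-06)*565 = -48.8 MPa

-48.8


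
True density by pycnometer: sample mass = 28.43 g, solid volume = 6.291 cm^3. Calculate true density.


TD = 28.43 / 6.291 = 4.519 g/cm^3

4.519


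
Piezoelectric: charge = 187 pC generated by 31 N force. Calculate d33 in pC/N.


d33 = 187 / 31 = 6.0 pC/N

6.0


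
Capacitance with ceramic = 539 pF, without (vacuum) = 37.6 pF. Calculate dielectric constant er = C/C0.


er = 539 / 37.6 = 14.34

14.34


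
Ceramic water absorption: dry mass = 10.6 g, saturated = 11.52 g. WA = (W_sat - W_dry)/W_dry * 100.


WA = (11.52 - 10.6) / 10.6 * 100 = 8.68%

8.68


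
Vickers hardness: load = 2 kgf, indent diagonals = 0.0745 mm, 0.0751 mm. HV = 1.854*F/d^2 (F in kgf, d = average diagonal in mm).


d_avg = (0.0745+0.0751)/2 = 0.0748 mm
HV = 1.854*2/0.0748^2 = 663

663


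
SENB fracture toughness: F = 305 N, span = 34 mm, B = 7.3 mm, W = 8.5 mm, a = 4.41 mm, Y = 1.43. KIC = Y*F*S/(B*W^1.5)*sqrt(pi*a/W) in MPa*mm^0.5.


KIC = 1.43*305*34/(7.3*8.5^1.5)*sqrt(pi*4.41/8.5) = 104.65

104.65


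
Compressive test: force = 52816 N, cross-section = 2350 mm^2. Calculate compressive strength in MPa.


CS = 52816 / 2350 = 22.5 MPa

22.5


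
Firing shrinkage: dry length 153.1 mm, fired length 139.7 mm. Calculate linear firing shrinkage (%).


FS = (153.1 - 139.7) / 153.1 * 100 = 8.75%

8.75


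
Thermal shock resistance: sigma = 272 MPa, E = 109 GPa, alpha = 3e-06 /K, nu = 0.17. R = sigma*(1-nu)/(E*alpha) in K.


R = 272*(1-0.17)/(109*1000*3e-06) = 690 K

690


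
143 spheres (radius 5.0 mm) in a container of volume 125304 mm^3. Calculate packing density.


V_sphere = 4/3*pi*5.0^3 = 523.5988 mm^3
Total V = 143*523.5988 = 74874.6284 mm^3
PD = 74874.6284 / 125304 = 0.598

0.598


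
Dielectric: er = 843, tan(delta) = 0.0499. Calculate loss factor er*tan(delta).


Loss = 843 * 0.0499 = 42.066

42.066


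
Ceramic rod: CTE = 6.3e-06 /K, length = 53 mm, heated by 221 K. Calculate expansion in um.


dL = 6.3e-06 * 53 * 221 * 1000 = 73.792 um

73.792


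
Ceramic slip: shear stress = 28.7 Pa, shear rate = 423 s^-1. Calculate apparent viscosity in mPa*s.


eta = tau/gamma * 1000 = 28.7/423 * 1000 = 67.8 mPa*s

67.8


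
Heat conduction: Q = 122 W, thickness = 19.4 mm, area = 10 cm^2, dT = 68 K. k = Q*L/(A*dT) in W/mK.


k = 122*19.4/1000/(10/10000*68) = 34.81 W/mK

34.81


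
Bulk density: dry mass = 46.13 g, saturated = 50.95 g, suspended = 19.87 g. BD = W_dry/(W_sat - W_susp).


BD = 46.13 / (50.95 - 19.87) = 46.13 / 31.08 = 1.484 g/cm^3

1.484


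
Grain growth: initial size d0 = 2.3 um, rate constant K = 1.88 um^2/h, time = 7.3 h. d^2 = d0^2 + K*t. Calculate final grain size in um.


d^2 = 2.3^2 + 1.88*7.3 = 19.014
d = sqrt(19.014) = 4.36 um

4.36


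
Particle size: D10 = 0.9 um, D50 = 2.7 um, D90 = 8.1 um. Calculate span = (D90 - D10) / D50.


Span = (8.1 - 0.9) / 2.7 = 7.2 / 2.7 = 2.667

2.667


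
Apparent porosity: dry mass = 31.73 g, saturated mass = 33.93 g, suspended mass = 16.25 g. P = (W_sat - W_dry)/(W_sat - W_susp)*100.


P = (33.93 - 31.73) / (33.93 - 16.25) * 100 = 2.2 / 17.68 * 100 = 12.4%

12.4


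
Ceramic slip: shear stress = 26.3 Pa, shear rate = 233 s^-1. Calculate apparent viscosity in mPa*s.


eta = tau/gamma * 1000 = 26.3/233 * 1000 = 112.9 mPa*s

112.9


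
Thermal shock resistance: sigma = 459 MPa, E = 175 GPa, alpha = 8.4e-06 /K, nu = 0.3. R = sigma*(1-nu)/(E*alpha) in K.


R = 459*(1-0.3)/(175*1000*8.4e-06) = 219 K

219


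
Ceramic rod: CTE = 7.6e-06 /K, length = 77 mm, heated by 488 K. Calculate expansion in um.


dL = 7.6e-06 * 77 * 488 * 1000 = 285.578 um

285.578


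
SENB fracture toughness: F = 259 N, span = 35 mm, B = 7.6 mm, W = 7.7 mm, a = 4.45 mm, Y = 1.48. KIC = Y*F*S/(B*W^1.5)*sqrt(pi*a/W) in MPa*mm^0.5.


KIC = 1.48*259*35/(7.6*7.7^1.5)*sqrt(pi*4.45/7.7) = 111.32

111.32


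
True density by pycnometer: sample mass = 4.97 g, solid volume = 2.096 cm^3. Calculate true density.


TD = 4.97 / 2.096 = 2.371 g/cm^3

2.371


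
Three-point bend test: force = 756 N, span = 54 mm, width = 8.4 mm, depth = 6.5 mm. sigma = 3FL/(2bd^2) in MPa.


sigma = 3*756*54/(2*8.4*6.5^2) = 172.5 MPa

172.5


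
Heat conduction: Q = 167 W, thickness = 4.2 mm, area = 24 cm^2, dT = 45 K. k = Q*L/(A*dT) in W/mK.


k = 167*4.2/1000/(24/10000*45) = 6.49 W/mK

6.49


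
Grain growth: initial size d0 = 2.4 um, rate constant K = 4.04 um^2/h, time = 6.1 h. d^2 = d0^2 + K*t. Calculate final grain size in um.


d^2 = 2.4^2 + 4.04*6.1 = 30.404
d = sqrt(30.404) = 5.51 um

5.51


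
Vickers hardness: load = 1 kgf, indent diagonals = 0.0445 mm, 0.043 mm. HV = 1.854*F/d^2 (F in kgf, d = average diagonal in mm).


d_avg = (0.0445+0.043)/2 = 0.04375 mm
HV = 1.854*1/0.04375^2 = 969

969


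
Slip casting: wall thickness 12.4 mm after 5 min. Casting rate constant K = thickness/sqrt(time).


K = 12.4 / sqrt(5) = 12.4 / 2.2361 = 5.545 mm/min^0.5

5.545


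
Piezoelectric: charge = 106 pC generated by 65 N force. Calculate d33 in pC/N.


d33 = 106 / 65 = 1.6 pC/N

1.6


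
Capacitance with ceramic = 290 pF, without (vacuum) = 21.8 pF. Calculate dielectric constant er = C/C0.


er = 290 / 21.8 = 13.3

13.3


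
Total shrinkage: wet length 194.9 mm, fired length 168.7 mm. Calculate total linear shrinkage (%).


TS = (194.9 - 168.7) / 194.9 * 100 = 13.44%

13.44


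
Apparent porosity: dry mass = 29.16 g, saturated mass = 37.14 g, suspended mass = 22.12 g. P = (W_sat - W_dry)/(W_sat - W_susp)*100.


P = (37.14 - 29.16) / (37.14 - 22.12) * 100 = 7.98 / 15.02 * 100 = 53.1%

53.1


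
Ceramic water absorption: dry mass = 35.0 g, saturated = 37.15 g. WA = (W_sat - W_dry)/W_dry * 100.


WA = (37.15 - 35.0) / 35.0 * 100 = 6.14%

6.14


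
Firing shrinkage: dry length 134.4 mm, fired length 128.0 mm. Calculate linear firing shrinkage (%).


FS = (134.4 - 128.0) / 134.4 * 100 = 4.76%

4.76


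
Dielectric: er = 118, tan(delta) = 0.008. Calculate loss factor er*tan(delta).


Loss = 118 * 0.008 = 0.944

0.944


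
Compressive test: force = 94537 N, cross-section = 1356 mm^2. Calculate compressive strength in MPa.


CS = 94537 / 1356 = 69.7 MPa

69.7


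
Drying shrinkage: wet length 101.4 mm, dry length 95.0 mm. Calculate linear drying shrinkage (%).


DS = (101.4 - 95.0) / 101.4 * 100 = 6.31%

6.31


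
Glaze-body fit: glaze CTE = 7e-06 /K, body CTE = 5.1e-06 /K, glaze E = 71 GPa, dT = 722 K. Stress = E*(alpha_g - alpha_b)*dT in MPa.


Stress = 71*1000*(7e-06 - 5.1e-06)*722 = 97.4 MPa

97.4


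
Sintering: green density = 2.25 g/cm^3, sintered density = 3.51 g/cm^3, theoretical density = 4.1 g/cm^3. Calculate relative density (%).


Relative = 3.51 / 4.1 * 100 = 85.6%

85.6


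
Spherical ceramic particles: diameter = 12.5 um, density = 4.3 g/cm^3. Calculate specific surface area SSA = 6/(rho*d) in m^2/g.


SSA = 6 / (4.3 * 12.5) = 0.112 m^2/g

0.112


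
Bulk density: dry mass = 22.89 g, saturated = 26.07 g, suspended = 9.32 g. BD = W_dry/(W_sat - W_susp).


BD = 22.89 / (26.07 - 9.32) = 22.89 / 16.75 = 1.367 g/cm^3

1.367


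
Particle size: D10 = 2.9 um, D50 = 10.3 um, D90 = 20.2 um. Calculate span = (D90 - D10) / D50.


Span = (20.2 - 2.9) / 10.3 = 17.3 / 10.3 = 1.68

1.68


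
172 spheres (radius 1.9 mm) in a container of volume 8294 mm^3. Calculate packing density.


V_sphere = 4/3*pi*1.9^3 = 28.7309 mm^3
Total V = 172*28.7309 = 4941.7148 mm^3
PD = 4941.7148 / 8294 = 0.596

0.596


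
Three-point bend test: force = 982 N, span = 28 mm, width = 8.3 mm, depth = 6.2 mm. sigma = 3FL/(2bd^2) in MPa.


sigma = 3*982*28/(2*8.3*6.2^2) = 129.3 MPa

129.3


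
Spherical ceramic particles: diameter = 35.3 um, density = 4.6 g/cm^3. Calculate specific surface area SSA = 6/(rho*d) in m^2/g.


SSA = 6 / (4.6 * 35.3) = 0.037 m^2/g

0.037


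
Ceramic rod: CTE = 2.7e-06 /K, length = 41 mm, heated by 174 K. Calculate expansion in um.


dL = 2.7e-06 * 41 * 174 * 1000 = 19.262 um

19.262


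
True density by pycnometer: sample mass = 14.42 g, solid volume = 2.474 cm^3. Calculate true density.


TD = 14.42 / 2.474 = 5.829 g/cm^3

5.829


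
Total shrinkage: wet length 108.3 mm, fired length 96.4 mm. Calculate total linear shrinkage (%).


TS = (108.3 - 96.4) / 108.3 * 100 = 10.99%

10.99


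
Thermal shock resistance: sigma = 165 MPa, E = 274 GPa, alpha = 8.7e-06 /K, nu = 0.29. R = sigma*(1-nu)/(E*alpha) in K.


R = 165*(1-0.29)/(274*1000*8.7e-06) = 49 K

49


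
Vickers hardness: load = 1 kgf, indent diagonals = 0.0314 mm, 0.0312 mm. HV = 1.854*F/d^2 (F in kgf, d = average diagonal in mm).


d_avg = (0.0314+0.0312)/2 = 0.0313 mm
HV = 1.854*1/0.0313^2 = 1892

1892


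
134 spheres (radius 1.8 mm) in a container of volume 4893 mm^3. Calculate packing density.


V_sphere = 4/3*pi*1.8^3 = 24.429 mm^3
Total V = 134*24.429 = 3273.486 mm^3
PD = 3273.486 / 4893 = 0.669

0.669


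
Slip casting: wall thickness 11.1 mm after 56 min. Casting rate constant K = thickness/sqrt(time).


K = 11.1 / sqrt(56) = 11.1 / 7.4833 = 1.483 mm/min^0.5

1.483


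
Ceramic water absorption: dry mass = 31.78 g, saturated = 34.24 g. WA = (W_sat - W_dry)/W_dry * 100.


WA = (34.24 - 31.78) / 31.78 * 100 = 7.74%

7.74


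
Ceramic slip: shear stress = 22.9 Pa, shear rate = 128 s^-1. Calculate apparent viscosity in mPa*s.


eta = tau/gamma * 1000 = 22.9/128 * 1000 = 178.9 mPa*s

178.9


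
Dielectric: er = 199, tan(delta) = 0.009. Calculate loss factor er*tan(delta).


Loss = 199 * 0.009 = 1.791

1.791


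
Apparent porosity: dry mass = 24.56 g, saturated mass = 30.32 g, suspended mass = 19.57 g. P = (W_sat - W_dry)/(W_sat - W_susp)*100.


P = (30.32 - 24.56) / (30.32 - 19.57) * 100 = 5.76 / 10.75 * 100 = 53.6%

53.6


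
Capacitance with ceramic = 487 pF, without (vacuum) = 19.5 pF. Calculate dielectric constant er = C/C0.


er = 487 / 19.5 = 24.97

24.97


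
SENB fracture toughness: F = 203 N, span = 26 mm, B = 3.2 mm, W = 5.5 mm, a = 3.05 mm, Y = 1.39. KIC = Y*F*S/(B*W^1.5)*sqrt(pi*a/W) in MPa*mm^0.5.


KIC = 1.39*203*26/(3.2*5.5^1.5)*sqrt(pi*3.05/5.5) = 234.6

234.6


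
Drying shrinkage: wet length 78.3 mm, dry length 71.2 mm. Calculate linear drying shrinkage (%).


DS = (78.3 - 71.2) / 78.3 * 100 = 9.07%

9.07


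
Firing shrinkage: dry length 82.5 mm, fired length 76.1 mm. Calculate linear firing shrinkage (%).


FS = (82.5 - 76.1) / 82.5 * 100 = 7.76%

7.76


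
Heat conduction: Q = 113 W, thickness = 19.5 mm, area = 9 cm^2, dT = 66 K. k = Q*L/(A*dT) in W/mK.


k = 113*19.5/1000/(9/10000*66) = 37.1 W/mK

37.1


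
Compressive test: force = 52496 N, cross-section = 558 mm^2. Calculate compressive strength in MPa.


CS = 52496 / 558 = 94.1 MPa

94.1


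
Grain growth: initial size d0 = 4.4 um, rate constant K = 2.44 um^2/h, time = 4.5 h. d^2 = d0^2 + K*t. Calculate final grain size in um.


d^2 = 4.4^2 + 2.44*4.5 = 30.34
d = sqrt(30.34) = 5.51 um

5.51


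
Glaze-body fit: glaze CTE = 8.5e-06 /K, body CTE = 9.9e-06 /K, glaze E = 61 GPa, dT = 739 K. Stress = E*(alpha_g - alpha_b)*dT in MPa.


Stress = 61*1000*(8.5e-06 - 9.9e-06)*739 = -63.1 MPa

-63.1


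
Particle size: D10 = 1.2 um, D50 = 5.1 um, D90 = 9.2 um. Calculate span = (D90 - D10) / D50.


Span = (9.2 - 1.2) / 5.1 = 8.0 / 5.1 = 1.569

1.569


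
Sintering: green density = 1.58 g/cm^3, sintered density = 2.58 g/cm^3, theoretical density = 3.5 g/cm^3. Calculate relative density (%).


Relative = 2.58 / 3.5 * 100 = 73.7%

73.7


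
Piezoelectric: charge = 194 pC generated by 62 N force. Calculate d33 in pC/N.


d33 = 194 / 62 = 3.1 pC/N

3.1


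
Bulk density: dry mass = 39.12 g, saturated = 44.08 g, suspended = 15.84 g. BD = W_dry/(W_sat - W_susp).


BD = 39.12 / (44.08 - 15.84) = 39.12 / 28.24 = 1.385 g/cm^3

1.385


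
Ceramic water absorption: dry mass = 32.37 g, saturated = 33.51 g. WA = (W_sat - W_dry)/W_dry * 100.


WA = (33.51 - 32.37) / 32.37 * 100 = 3.52%

3.52


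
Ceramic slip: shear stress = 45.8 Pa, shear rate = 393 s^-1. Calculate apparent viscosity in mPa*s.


eta = tau/gamma * 1000 = 45.8/393 * 1000 = 116.5 mPa*s

116.5


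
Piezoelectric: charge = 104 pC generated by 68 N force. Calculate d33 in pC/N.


d33 = 104 / 68 = 1.5 pC/N

1.5


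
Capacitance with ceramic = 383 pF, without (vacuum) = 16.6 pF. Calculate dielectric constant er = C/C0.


er = 383 / 16.6 = 23.07

23.07


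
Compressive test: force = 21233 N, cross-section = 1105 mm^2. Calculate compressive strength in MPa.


CS = 21233 / 1105 = 19.2 MPa

19.2


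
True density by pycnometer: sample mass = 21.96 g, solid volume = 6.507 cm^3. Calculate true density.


TD = 21.96 / 6.507 = 3.375 g/cm^3

3.375


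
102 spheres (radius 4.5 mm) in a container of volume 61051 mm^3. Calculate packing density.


V_sphere = 4/3*pi*4.5^3 = 381.7035 mm^3
Total V = 102*381.7035 = 38933.757 mm^3
PD = 38933.757 / 61051 = 0.638

0.638


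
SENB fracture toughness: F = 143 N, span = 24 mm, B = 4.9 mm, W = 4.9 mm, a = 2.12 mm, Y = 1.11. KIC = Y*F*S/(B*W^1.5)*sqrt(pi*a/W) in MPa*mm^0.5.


KIC = 1.11*143*24/(4.9*4.9^1.5)*sqrt(pi*2.12/4.9) = 83.57

83.57


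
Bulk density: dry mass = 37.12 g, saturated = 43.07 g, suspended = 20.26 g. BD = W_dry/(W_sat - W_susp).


BD = 37.12 / (43.07 - 20.26) = 37.12 / 22.81 = 1.627 g/cm^3

1.627


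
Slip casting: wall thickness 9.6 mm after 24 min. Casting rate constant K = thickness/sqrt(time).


K = 9.6 / sqrt(24) = 9.6 / 4.899 = 1.96 mm/min^0.5

1.96


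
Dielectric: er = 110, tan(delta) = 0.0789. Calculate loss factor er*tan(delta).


Loss = 110 * 0.0789 = 8.679

8.679


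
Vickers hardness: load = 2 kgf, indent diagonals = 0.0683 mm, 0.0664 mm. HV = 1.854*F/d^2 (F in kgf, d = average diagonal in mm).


d_avg = (0.0683+0.0664)/2 = 0.06735 mm
HV = 1.854*2/0.06735^2 = 817

817


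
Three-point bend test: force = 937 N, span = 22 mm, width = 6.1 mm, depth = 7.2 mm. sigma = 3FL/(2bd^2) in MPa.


sigma = 3*937*22/(2*6.1*7.2^2) = 97.8 MPa

97.8


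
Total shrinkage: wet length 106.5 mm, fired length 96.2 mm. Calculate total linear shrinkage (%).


TS = (106.5 - 96.2) / 106.5 * 100 = 9.67%

9.67


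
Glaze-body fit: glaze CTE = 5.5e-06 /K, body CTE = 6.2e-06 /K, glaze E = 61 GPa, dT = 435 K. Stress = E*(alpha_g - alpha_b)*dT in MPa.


Stress = 61*1000*(5.5e-06 - 6.2e-06)*435 = -18.6 MPa

-18.6


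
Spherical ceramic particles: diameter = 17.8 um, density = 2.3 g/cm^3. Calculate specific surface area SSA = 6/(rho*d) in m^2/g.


SSA = 6 / (2.3 * 17.8) = 0.147 m^2/g

0.147


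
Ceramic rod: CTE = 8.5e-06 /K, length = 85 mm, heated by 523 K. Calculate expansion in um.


dL = 8.5e-06 * 85 * 523 * 1000 = 377.868 um

377.868


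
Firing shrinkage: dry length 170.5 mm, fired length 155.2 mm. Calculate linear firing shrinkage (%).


FS = (170.5 - 155.2) / 170.5 * 100 = 8.97%

8.97


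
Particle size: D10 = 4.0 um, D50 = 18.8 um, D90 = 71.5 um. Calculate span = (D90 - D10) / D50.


Span = (71.5 - 4.0) / 18.8 = 67.5 / 18.8 = 3.59

3.59


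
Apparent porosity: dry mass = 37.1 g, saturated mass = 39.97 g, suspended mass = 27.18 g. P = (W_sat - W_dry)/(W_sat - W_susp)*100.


P = (39.97 - 37.1) / (39.97 - 27.18) * 100 = 2.87 / 12.79 * 100 = 22.4%

22.4


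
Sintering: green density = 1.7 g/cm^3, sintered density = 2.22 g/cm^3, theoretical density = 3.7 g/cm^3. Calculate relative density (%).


Relative = 2.22 / 3.7 * 100 = 60.0%

60.0


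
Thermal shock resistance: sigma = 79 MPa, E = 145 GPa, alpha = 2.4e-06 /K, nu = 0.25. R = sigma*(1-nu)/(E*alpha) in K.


R = 79*(1-0.25)/(145*1000*2.4e-06) = 170 K

170


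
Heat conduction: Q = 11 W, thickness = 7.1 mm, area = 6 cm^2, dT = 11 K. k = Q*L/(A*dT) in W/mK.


k = 11*7.1/1000/(6/10000*11) = 11.83 W/mK

11.83


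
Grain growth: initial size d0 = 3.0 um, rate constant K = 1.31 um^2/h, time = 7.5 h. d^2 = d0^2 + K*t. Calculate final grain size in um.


d^2 = 3.0^2 + 1.31*7.5 = 18.825
d = sqrt(18.825) = 4.34 um

4.34


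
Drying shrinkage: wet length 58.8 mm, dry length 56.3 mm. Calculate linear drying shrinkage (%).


DS = (58.8 - 56.3) / 58.8 * 100 = 4.25%

4.25


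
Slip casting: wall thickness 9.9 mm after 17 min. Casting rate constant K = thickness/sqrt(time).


K = 9.9 / sqrt(17) = 9.9 / 4.1231 = 2.401 mm/min^0.5

2.401


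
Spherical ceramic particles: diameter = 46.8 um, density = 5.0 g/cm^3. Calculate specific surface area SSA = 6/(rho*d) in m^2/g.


SSA = 6 / (5.0 * 46.8) = 0.026 m^2/g

0.026


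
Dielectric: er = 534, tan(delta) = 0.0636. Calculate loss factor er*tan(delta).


Loss = 534 * 0.0636 = 33.962

33.962


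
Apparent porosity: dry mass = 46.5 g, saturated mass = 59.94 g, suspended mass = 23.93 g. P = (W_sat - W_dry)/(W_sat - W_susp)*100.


P = (59.94 - 46.5) / (59.94 - 23.93) * 100 = 13.44 / 36.01 * 100 = 37.3%

37.3


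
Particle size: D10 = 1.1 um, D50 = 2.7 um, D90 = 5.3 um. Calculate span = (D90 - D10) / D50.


Span = (5.3 - 1.1) / 2.7 = 4.2 / 2.7 = 1.556

1.556


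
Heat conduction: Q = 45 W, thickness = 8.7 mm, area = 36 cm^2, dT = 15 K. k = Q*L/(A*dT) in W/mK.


k = 45*8.7/1000/(36/10000*15) = 7.25 W/mK

7.25


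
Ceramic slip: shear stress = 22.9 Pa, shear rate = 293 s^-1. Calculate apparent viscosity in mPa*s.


eta = tau/gamma * 1000 = 22.9/293 * 1000 = 78.2 mPa*s

78.2


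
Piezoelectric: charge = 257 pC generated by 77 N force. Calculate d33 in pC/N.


d33 = 257 / 77 = 3.3 pC/N

3.3


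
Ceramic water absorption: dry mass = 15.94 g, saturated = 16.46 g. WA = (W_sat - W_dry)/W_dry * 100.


WA = (16.46 - 15.94) / 15.94 * 100 = 3.26%

3.26


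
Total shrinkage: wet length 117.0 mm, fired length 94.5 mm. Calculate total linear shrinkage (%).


TS = (117.0 - 94.5) / 117.0 * 100 = 19.23%

19.23


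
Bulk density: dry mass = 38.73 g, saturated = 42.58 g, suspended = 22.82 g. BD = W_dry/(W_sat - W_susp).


BD = 38.73 / (42.58 - 22.82) = 38.73 / 19.76 = 1.96 g/cm^3

1.96


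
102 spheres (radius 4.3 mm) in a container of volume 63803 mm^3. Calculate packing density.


V_sphere = 4/3*pi*4.3^3 = 333.0381 mm^3
Total V = 102*333.0381 = 33969.8862 mm^3
PD = 33969.8862 / 63803 = 0.532

0.532


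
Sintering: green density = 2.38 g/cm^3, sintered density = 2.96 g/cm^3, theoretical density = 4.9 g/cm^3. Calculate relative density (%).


Relative = 2.96 / 4.9 * 100 = 60.4%

60.4


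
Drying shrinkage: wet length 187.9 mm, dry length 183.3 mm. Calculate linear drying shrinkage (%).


DS = (187.9 - 183.3) / 187.9 * 100 = 2.45%

2.45


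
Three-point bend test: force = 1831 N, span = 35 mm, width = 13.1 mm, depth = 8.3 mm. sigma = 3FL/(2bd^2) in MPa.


sigma = 3*1831*35/(2*13.1*8.3^2) = 106.5 MPa

106.5


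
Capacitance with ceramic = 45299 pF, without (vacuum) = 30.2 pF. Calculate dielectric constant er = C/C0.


er = 45299 / 30.2 = 1499.97

1499.97


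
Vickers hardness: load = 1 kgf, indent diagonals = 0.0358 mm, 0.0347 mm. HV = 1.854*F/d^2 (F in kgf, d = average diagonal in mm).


d_avg = (0.0358+0.0347)/2 = 0.03525 mm
HV = 1.854*1/0.03525^2 = 1492

1492


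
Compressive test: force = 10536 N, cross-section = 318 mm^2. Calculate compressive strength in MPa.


CS = 10536 / 318 = 33.1 MPa

33.1


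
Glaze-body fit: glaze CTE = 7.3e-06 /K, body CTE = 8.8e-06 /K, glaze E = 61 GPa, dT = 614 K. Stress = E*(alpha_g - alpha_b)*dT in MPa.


Stress = 61*1000*(7.3e-06 - 8.8e-06)*614 = -56.2 MPa

-56.2


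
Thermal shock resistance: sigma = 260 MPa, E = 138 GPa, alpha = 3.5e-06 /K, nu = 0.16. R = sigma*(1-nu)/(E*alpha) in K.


R = 260*(1-0.16)/(138*1000*3.5e-06) = 452 K

452


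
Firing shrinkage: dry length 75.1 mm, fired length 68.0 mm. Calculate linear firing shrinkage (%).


FS = (75.1 - 68.0) / 75.1 * 100 = 9.45%

9.45


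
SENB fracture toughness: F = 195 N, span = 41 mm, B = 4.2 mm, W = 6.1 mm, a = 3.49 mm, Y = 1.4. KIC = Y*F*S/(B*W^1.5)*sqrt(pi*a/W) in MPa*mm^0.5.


KIC = 1.4*195*41/(4.2*6.1^1.5)*sqrt(pi*3.49/6.1) = 237.15

237.15


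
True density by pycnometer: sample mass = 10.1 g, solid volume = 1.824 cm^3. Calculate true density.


TD = 10.1 / 1.824 = 5.537 g/cm^3

5.537


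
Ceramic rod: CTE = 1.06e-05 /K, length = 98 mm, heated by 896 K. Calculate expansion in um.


dL = 1.06e-05 * 98 * 896 * 1000 = 930.765 um

930.765


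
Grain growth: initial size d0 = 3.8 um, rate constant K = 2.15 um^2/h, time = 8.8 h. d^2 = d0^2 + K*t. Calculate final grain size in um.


d^2 = 3.8^2 + 2.15*8.8 = 33.36
d = sqrt(33.36) = 5.78 um

5.78


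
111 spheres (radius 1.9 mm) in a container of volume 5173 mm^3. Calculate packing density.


V_sphere = 4/3*pi*1.9^3 = 28.7309 mm^3
Total V = 111*28.7309 = 3189.1299 mm^3
PD = 3189.1299 / 5173 = 0.616

0.616


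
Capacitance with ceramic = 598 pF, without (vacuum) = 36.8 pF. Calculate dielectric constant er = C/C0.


er = 598 / 36.8 = 16.25

16.25


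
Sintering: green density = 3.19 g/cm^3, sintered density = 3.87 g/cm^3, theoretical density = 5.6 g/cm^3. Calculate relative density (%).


Relative = 3.87 / 5.6 * 100 = 69.1%

69.1


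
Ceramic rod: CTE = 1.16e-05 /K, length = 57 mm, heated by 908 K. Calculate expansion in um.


dL = 1.16e-05 * 57 * 908 * 1000 = 600.37 um

600.37


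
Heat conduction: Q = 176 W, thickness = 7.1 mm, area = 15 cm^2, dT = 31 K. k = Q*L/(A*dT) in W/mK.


k = 176*7.1/1000/(15/10000*31) = 26.87 W/mK

26.87


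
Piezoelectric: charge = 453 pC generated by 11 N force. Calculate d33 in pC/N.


d33 = 453 / 11 = 41.2 pC/N

41.2


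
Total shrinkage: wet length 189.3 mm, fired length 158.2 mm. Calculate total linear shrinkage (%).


TS = (189.3 - 158.2) / 189.3 * 100 = 16.43%

16.43


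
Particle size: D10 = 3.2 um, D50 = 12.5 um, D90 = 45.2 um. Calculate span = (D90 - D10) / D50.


Span = (45.2 - 3.2) / 12.5 = 42.0 / 12.5 = 3.36

3.36


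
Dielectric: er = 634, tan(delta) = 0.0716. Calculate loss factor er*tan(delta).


Loss = 634 * 0.0716 = 45.394

45.394


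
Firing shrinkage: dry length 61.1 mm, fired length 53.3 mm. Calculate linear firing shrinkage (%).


FS = (61.1 - 53.3) / 61.1 * 100 = 12.77%

12.77


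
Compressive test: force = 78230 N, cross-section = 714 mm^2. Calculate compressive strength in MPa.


CS = 78230 / 714 = 109.6 MPa

109.6


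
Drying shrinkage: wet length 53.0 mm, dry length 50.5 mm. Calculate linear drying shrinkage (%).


DS = (53.0 - 50.5) / 53.0 * 100 = 4.72%

4.72


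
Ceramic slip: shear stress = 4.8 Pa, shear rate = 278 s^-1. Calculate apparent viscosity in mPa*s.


eta = tau/gamma * 1000 = 4.8/278 * 1000 = 17.3 mPa*s

17.3


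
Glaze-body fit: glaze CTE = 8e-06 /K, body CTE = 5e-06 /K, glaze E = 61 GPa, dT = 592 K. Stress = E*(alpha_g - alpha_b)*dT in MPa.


Stress = 61*1000*(8e-06 - 5e-06)*592 = 108.3 MPa

108.3


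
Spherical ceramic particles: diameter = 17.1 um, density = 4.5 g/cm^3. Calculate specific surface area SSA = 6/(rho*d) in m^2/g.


SSA = 6 / (4.5 * 17.1) = 0.078 m^2/g

0.078


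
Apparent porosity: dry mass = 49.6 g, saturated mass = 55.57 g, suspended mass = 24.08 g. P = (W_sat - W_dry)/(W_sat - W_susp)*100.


P = (55.57 - 49.6) / (55.57 - 24.08) * 100 = 5.97 / 31.49 * 100 = 19.0%

19.0


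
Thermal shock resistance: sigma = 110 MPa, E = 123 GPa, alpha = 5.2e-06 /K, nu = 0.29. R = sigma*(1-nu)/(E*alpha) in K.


R = 110*(1-0.29)/(123*1000*5.2e-06) = 122 K

122


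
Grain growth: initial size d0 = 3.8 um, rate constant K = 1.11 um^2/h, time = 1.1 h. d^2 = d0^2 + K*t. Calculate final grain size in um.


d^2 = 3.8^2 + 1.11*1.1 = 15.661
d = sqrt(15.661) = 3.96 um

3.96


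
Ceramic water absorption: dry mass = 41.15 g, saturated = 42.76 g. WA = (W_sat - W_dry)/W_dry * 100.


WA = (42.76 - 41.15) / 41.15 * 100 = 3.91%

3.91


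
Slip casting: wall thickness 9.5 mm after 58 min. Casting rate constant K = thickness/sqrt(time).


K = 9.5 / sqrt(58) = 9.5 / 7.6158 = 1.247 mm/min^0.5

1.247


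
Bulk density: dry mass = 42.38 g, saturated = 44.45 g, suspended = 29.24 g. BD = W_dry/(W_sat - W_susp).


BD = 42.38 / (44.45 - 29.24) = 42.38 / 15.21 = 2.786 g/cm^3

2.786


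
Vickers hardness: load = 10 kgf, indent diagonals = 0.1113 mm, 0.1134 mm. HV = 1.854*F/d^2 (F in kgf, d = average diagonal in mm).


d_avg = (0.1113+0.1134)/2 = 0.11235 mm
HV = 1.854*10/0.11235^2 = 1469

1469
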